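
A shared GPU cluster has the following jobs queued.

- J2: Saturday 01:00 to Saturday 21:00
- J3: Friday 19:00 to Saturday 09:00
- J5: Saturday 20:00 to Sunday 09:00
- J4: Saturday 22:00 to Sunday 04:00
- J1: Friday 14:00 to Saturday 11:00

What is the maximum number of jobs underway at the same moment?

Sweep the timeline, counting +1 at each start and −1 at each end (ends before starts at a tie):
Friday 14:00 start J1 → 1
Friday 19:00 start J3 → 2
Saturday 01:00 start J2 → 3
Saturday 09:00 end J3 → 2
Saturday 11:00 end J1 → 1
Saturday 20:00 start J5 → 2
Saturday 21:00 end J2 → 1
Saturday 22:00 start J4 → 2
Sunday 04:00 end J4 → 1
Sunday 09:00 end J5 → 0
Peak is 3, at Saturday 01:00 (J1, J2, J3).

3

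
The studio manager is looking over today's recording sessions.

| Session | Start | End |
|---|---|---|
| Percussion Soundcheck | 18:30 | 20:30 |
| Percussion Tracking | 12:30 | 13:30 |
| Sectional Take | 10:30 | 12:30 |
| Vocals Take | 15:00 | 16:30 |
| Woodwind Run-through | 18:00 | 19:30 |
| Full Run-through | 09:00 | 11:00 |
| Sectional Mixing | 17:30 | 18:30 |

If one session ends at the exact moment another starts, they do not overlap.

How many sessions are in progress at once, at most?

Sweep the timeline, counting +1 at each start and −1 at each end (ends before starts at a tie):
09:00 start Full Run-through → 1
10:30 start Sectional Take → 2
11:00 end Full Run-through → 1
12:30 end Sectional Take → 0
12:30 start Percussion Tracking → 1
13:30 end Percussion Tracking → 0
15:00 start Vocals Take → 1
16:30 end Vocals Take → 0
17:30 start Sectional Mixing → 1
18:00 start Woodwind Run-through → 2
18:30 end Sectional Mixing → 1
18:30 start Percussion Soundcheck → 2
19:30 end Woodwind Run-through → 1
20:30 end Percussion Soundcheck → 0
Peak is 2, at 10:30 (Full Run-through, Sectional Take).

2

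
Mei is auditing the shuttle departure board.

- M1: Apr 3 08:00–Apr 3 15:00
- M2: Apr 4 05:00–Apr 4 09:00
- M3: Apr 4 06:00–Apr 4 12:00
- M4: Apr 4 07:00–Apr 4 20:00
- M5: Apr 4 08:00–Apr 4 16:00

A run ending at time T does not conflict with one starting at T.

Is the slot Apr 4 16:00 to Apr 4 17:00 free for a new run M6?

No — it overlaps M4

M1: ends Apr 3 15:00 at or before M6 starts Apr 4 16:00 → clear.
M2: ends Apr 4 09:00 at or before M6 starts Apr 4 16:00 → clear.
M3: ends Apr 4 12:00 at or before M6 starts Apr 4 16:00 → clear.
M4: starts Apr 4 07:00 before M6 ends Apr 4 17:00, and ends Apr 4 20:00 after M6 starts Apr 4 16:00 → overlap.
M5: ends Apr 4 16:00 at or before M6 starts Apr 4 16:00 → clear.
M6 overlaps M4.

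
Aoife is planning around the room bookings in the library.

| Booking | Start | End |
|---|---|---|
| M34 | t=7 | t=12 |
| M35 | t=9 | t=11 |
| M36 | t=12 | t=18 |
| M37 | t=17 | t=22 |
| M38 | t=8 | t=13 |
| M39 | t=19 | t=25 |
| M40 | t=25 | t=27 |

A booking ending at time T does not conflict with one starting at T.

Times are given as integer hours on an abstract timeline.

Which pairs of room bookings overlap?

M34 & M35, M34 & M38, M35 & M38, M36 & M37, M36 & M38, M37 & M39

Sorted by start: M34, M38, M35, M36, M37, M39, M40.
M38 starts before M34 ends → M34 and M38 overlap.
M35 starts before M34 ends → M34 and M35 overlap.
M36 starts exactly when M34 ends (back-to-back, no overlap), so M34 has no further overlaps.
M35 starts before M38 ends → M38 and M35 overlap.
M36 starts before M38 ends → M38 and M36 overlap.
M37 starts after M38 ends, so M38 has no further overlaps.
M36 starts after M35 ends, so M35 has no further overlaps.
M37 starts before M36 ends → M36 and M37 overlap.
M39 starts after M36 ends, so M36 has no further overlaps.
M39 starts before M37 ends → M37 and M39 overlap.
M40 starts after M37 ends.
M40 starts exactly when M39 ends (back-to-back, no overlap).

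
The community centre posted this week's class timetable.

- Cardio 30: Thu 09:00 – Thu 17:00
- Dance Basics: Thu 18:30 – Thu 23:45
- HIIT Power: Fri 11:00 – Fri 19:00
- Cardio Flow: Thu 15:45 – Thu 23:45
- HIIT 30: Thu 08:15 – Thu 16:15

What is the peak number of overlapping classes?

3

Walk through starts and ends in time order (an end at T is processed before a start at T):
Thu 08:15 start HIIT 30 → 1
Thu 09:00 start Cardio 30 → 2
Thu 15:45 start Cardio Flow → 3
Thu 16:15 end HIIT 30 → 2
Thu 17:00 end Cardio 30 → 1
Thu 18:30 start Dance Basics → 2
Thu 23:45 end Cardio Flow → 1
Thu 23:45 end Dance Basics → 0
Fri 11:00 start HIIT Power → 1
Fri 19:00 end HIIT Power → 0
Peak is 3, at Thu 15:45 (Cardio 30, Cardio Flow, HIIT 30).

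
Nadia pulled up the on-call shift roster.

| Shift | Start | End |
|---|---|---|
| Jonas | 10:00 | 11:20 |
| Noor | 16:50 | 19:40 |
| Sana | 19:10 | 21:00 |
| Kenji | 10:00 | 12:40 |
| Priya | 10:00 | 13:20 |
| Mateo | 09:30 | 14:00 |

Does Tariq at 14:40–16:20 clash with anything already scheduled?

Mateo: ends 14:00 at or before Tariq starts 14:40 → clear.
Priya: ends 13:20 at or before Tariq starts 14:40 → clear.
Jonas: ends 11:20 at or before Tariq starts 14:40 → clear.
Kenji: ends 12:40 at or before Tariq starts 14:40 → clear.
Noor: starts 16:50 at or after Tariq ends 16:20 → clear.
Sana: starts 19:10 at or after Tariq ends 16:20 → clear.

No — it doesn't clash with anything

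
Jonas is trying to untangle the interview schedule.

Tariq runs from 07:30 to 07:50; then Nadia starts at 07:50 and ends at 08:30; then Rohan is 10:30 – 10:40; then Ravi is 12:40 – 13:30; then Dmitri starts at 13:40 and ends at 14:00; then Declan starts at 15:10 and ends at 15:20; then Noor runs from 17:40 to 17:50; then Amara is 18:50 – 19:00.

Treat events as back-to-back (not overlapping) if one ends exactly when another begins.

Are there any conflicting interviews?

No

Sorted by start: Tariq, Nadia, Rohan, Ravi, Dmitri, Declan, Noor, Amara.
Nadia starts exactly when Tariq ends (back-to-back, no overlap), so nothing later overlaps Tariq either.
Rohan starts after Nadia ends, so nothing later overlaps Nadia either.
Ravi starts after Rohan ends, so nothing later overlaps Rohan either.
Dmitri starts after Ravi ends, so nothing later overlaps Ravi either.
Declan starts after Dmitri ends, so nothing later overlaps Dmitri either.
Noor starts after Declan ends, so nothing later overlaps Declan either.
Amara starts after Noor ends.
Every pair is clear; the schedule has no overlaps.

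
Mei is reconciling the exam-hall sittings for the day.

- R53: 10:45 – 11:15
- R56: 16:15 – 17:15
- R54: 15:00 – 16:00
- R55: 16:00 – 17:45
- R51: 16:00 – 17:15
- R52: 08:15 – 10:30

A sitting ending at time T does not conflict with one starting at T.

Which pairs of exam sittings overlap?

Sorted by start: R52, R53, R54, R51, R55, R56.
R53 starts after R52 ends, so R52 has no further overlaps.
R54 starts after R53 ends, so R53 has no further overlaps.
R51 starts exactly when R54 ends (back-to-back, no overlap), so R54 has no further overlaps.
R55 starts before R51 ends → R51 and R55 overlap.
R56 starts before R51 ends → R51 and R56 overlap.
R56 starts before R55 ends → R55 and R56 overlap.

R51 & R55, R51 & R56, R55 & R56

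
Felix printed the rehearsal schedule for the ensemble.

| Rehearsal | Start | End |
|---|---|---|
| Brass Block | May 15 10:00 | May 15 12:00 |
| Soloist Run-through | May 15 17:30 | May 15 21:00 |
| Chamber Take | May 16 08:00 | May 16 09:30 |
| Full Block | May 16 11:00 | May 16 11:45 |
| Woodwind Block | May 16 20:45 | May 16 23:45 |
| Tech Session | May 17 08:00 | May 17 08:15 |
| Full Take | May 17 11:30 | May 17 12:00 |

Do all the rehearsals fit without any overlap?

Sorted by start: Brass Block, Soloist Run-through, Chamber Take, Full Block, Woodwind Block, Tech Session, Full Take.
Soloist Run-through starts after Brass Block ends, so Brass Block has no further overlaps.
Chamber Take starts after Soloist Run-through ends, so Soloist Run-through has no further overlaps.
Full Block starts after Chamber Take ends, so Chamber Take has no further overlaps.
Woodwind Block starts after Full Block ends, so Full Block has no further overlaps.
Tech Session starts after Woodwind Block ends, so Woodwind Block has no further overlaps.
Full Take starts after Tech Session ends.
Every pair is clear; the schedule has no overlaps.

Yes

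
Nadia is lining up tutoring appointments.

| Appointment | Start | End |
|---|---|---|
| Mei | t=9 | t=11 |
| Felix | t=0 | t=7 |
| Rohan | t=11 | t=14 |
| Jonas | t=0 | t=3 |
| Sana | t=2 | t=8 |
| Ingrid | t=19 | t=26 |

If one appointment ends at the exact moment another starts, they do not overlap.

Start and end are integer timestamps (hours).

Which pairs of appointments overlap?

Felix & Jonas, Felix & Sana, Jonas & Sana

Sorted by start: Jonas, Felix, Sana, Mei, Rohan, Ingrid.
Felix starts before Jonas ends → Jonas and Felix overlap.
Sana starts before Jonas ends → Jonas and Sana overlap.
Mei starts after Jonas ends — done with Jonas.
Sana starts before Felix ends → Felix and Sana overlap.
Mei starts after Felix ends — done with Felix.
Mei starts after Sana ends — done with Sana.
Rohan starts exactly when Mei ends (back-to-back, no overlap) — done with Mei.
Ingrid starts after Rohan ends.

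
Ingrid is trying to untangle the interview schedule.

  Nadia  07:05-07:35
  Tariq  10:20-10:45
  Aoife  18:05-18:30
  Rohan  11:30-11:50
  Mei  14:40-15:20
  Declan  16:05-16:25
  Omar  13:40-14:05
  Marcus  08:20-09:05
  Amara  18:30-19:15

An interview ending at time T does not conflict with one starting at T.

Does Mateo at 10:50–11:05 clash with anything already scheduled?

Nadia: ends 07:35 at or before Mateo starts 10:50 → clear.
Marcus: ends 09:05 at or before Mateo starts 10:50 → clear.
Tariq: ends 10:45 at or before Mateo starts 10:50 → clear.
Rohan: starts 11:30 at or after Mateo ends 11:05 → clear.
Omar: starts 13:40 at or after Mateo ends 11:05 → clear.
Mei: starts 14:40 at or after Mateo ends 11:05 → clear.
Declan: starts 16:05 at or after Mateo ends 11:05 → clear.
Aoife: starts 18:05 at or after Mateo ends 11:05 → clear.
Amara: starts 18:30 at or after Mateo ends 11:05 → clear.

No — it doesn't clash with anything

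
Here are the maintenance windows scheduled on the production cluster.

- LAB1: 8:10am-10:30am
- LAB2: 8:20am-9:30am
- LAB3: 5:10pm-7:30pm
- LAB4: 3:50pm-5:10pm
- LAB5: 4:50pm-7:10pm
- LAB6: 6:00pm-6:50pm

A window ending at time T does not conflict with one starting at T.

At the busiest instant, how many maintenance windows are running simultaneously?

Sweep the timeline, counting +1 at each start and −1 at each end (ends before starts at a tie):
8:10am start LAB1 → 1
8:20am start LAB2 → 2
9:30am end LAB2 → 1
10:30am end LAB1 → 0
3:50pm start LAB4 → 1
4:50pm start LAB5 → 2
5:10pm end LAB4 → 1
5:10pm start LAB3 → 2
6:00pm start LAB6 → 3
6:50pm end LAB6 → 2
7:10pm end LAB5 → 1
7:30pm end LAB3 → 0
Peak is 3, at 6:00pm (LAB3, LAB5, LAB6).

3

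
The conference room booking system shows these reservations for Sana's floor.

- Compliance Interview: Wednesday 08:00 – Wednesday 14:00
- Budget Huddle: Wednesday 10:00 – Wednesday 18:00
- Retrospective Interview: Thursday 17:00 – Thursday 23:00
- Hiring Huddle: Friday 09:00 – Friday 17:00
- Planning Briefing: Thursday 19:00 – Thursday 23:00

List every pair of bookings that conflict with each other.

Sorted by start: Compliance Interview, Budget Huddle, Retrospective Interview, Planning Briefing, Hiring Huddle.
Budget Huddle starts before Compliance Interview ends → Compliance Interview and Budget Huddle overlap.
Retrospective Interview starts after Compliance Interview ends, so Compliance Interview has no further overlaps.
Retrospective Interview starts after Budget Huddle ends, so Budget Huddle has no further overlaps.
Planning Briefing starts before Retrospective Interview ends → Retrospective Interview and Planning Briefing overlap.
Hiring Huddle starts after Retrospective Interview ends.
Hiring Huddle starts after Planning Briefing ends.

Budget Huddle & Compliance Interview, Planning Briefing & Retrospective Interview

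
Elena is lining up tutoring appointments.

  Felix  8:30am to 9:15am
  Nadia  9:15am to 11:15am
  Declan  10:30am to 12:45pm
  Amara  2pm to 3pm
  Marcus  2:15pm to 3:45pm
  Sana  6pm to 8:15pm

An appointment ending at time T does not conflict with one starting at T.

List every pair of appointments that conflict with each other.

Amara & Marcus, Declan & Nadia

Check each pair: they overlap iff neither finishes before the other starts.
Sorted by start: Felix, Nadia, Declan, Amara, Marcus, Sana.
Nadia starts exactly when Felix ends (back-to-back, no overlap), so nothing later overlaps Felix either.
Declan starts before Nadia ends → Nadia and Declan overlap.
Amara starts after Nadia ends, so nothing later overlaps Nadia either.
Amara starts after Declan ends, so nothing later overlaps Declan either.
Marcus starts before Amara ends → Amara and Marcus overlap.
Sana starts after Amara ends.
Sana starts after Marcus ends.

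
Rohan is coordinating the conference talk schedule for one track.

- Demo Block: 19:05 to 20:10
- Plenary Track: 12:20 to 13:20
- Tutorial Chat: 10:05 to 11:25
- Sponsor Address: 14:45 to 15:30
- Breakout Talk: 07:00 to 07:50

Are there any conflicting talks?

No

Check each pair: they overlap iff neither finishes before the other starts.
Sorted by start: Breakout Talk, Tutorial Chat, Plenary Track, Sponsor Address, Demo Block.
Tutorial Chat starts after Breakout Talk ends, so nothing later overlaps Breakout Talk either.
Plenary Track starts after Tutorial Chat ends, so nothing later overlaps Tutorial Chat either.
Sponsor Address starts after Plenary Track ends, so nothing later overlaps Plenary Track either.
Demo Block starts after Sponsor Address ends.
Every pair is clear; the schedule has no overlaps.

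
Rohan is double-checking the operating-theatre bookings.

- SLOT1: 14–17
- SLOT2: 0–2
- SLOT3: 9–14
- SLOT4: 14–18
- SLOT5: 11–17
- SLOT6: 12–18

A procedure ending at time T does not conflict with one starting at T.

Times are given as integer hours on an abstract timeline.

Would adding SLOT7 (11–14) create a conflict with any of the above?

Yes — it overlaps SLOT3, SLOT5, SLOT6

SLOT2: ends 2 at or before SLOT7 starts 11 → clear.
SLOT3: starts 9 before SLOT7 ends 14, and ends 14 after SLOT7 starts 11 → overlap.
SLOT5: starts 11 before SLOT7 ends 14, and ends 17 after SLOT7 starts 11 → overlap.
SLOT6: starts 12 before SLOT7 ends 14, and ends 18 after SLOT7 starts 11 → overlap.
SLOT1: starts 14 at or after SLOT7 ends 14 → clear.
SLOT4: starts 14 at or after SLOT7 ends 14 → clear.
SLOT7 overlaps SLOT3, SLOT5, SLOT6.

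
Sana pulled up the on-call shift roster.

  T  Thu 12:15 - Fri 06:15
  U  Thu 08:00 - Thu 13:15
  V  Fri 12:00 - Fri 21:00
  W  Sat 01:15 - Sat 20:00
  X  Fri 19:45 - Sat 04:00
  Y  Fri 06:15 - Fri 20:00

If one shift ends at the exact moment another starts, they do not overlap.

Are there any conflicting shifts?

Sorted by start: U, T, Y, V, X, W.
T starts before U ends → U and T overlap.
That's a conflict, so the schedule is not conflict-free.

Yes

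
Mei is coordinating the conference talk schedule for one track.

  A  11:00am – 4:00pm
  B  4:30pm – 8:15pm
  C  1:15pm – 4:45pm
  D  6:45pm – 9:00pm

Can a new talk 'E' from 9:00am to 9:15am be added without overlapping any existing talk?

A: starts 11:00am at or after E ends 9:15am → clear.
C: starts 1:15pm at or after E ends 9:15am → clear.
B: starts 4:30pm at or after E ends 9:15am → clear.
D: starts 6:45pm at or after E ends 9:15am → clear.

Yes — the slot is free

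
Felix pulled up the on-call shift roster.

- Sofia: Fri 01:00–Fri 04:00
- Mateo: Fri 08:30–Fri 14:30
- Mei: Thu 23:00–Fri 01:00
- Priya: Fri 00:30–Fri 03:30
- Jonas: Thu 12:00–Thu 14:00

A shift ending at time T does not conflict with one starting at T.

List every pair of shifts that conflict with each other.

Check each pair: they overlap iff neither finishes before the other starts.
Sorted by start: Jonas, Mei, Priya, Sofia, Mateo.
Mei starts after Jonas ends; Jonas is clear from here.
Priya starts before Mei ends → Mei and Priya overlap.
Sofia starts exactly when Mei ends (back-to-back, no overlap); Mei is clear from here.
Sofia starts before Priya ends → Priya and Sofia overlap.
Mateo starts after Priya ends.
Mateo starts after Sofia ends.

Mei & Priya, Priya & Sofia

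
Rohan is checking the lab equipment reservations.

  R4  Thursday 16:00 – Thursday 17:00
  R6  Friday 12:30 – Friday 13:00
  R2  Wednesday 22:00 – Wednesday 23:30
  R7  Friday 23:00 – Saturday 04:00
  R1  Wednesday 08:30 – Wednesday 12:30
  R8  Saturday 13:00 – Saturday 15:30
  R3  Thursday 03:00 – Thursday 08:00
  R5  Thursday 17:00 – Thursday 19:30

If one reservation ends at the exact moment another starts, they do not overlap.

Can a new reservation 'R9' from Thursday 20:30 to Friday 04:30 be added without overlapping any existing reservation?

Yes — the slot is free

R1: ends Wednesday 12:30 at or before R9 starts Thursday 20:30 → clear.
R2: ends Wednesday 23:30 at or before R9 starts Thursday 20:30 → clear.
R3: ends Thursday 08:00 at or before R9 starts Thursday 20:30 → clear.
R4: ends Thursday 17:00 at or before R9 starts Thursday 20:30 → clear.
R5: ends Thursday 19:30 at or before R9 starts Thursday 20:30 → clear.
R6: starts Friday 12:30 at or after R9 ends Friday 04:30 → clear.
R7: starts Friday 23:00 at or after R9 ends Friday 04:30 → clear.
R8: starts Saturday 13:00 at or after R9 ends Friday 04:30 → clear.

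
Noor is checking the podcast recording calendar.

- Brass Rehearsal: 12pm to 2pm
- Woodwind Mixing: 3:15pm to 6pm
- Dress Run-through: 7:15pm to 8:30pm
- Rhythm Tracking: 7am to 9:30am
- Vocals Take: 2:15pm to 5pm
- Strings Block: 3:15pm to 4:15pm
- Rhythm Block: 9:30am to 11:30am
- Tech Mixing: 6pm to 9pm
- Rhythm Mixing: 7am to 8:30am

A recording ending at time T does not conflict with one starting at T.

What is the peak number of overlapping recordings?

Sweep the timeline, counting +1 at each start and −1 at each end (ends before starts at a tie):
7am start Rhythm Mixing → 1
7am start Rhythm Tracking → 2
8:30am end Rhythm Mixing → 1
9:30am end Rhythm Tracking → 0
9:30am start Rhythm Block → 1
11:30am end Rhythm Block → 0
12pm start Brass Rehearsal → 1
2pm end Brass Rehearsal → 0
2:15pm start Vocals Take → 1
3:15pm start Strings Block → 2
3:15pm start Woodwind Mixing → 3
4:15pm end Strings Block → 2
5pm end Vocals Take → 1
6pm end Woodwind Mixing → 0
6pm start Tech Mixing → 1
7:15pm start Dress Run-through → 2
8:30pm end Dress Run-through → 1
9pm end Tech Mixing → 0
Peak is 3, at 3:15pm (Strings Block, Vocals Take, Woodwind Mixing).

3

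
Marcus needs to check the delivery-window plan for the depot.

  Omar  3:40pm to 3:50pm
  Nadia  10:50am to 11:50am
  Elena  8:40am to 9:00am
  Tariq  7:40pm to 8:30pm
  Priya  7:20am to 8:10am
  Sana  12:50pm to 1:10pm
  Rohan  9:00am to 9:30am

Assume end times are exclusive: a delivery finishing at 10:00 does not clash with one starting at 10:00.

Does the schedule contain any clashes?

Sorted by start: Priya, Elena, Rohan, Nadia, Sana, Omar, Tariq.
Elena starts after Priya ends, so Priya has no further overlaps.
Rohan starts exactly when Elena ends (back-to-back, no overlap), so Elena has no further overlaps.
Nadia starts after Rohan ends, so Rohan has no further overlaps.
Sana starts after Nadia ends, so Nadia has no further overlaps.
Omar starts after Sana ends, so Sana has no further overlaps.
Tariq starts after Omar ends.
Every pair is clear; the schedule has no overlaps.

No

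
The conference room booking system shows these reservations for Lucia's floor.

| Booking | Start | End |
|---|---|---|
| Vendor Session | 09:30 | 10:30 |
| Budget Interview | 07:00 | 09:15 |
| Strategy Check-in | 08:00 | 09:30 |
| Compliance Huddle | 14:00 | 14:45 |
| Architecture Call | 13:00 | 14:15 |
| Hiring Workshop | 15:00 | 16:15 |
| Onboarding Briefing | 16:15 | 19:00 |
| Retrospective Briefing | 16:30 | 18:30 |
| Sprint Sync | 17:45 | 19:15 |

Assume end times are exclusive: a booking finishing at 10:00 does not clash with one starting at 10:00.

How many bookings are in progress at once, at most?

3

Sort all start/end points and keep a running count:
07:00 start Budget Interview → 1
08:00 start Strategy Check-in → 2
09:15 end Budget Interview → 1
09:30 end Strategy Check-in → 0
09:30 start Vendor Session → 1
10:30 end Vendor Session → 0
13:00 start Architecture Call → 1
14:00 start Compliance Huddle → 2
14:15 end Architecture Call → 1
14:45 end Compliance Huddle → 0
15:00 start Hiring Workshop → 1
16:15 end Hiring Workshop → 0
16:15 start Onboarding Briefing → 1
16:30 start Retrospective Briefing → 2
17:45 start Sprint Sync → 3
18:30 end Retrospective Briefing → 2
19:00 end Onboarding Briefing → 1
19:15 end Sprint Sync → 0
Peak is 3, at 17:45 (Onboarding Briefing, Retrospective Briefing, Sprint Sync).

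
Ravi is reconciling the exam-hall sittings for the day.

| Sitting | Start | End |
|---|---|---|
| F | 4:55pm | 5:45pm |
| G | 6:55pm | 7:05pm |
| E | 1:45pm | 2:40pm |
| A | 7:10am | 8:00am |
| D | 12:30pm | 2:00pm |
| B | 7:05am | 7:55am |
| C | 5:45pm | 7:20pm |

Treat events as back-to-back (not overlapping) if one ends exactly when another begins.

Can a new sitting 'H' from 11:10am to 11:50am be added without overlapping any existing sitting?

B: ends 7:55am at or before H starts 11:10am → clear.
A: ends 8:00am at or before H starts 11:10am → clear.
D: starts 12:30pm at or after H ends 11:50am → clear.
E: starts 1:45pm at or after H ends 11:50am → clear.
F: starts 4:55pm at or after H ends 11:50am → clear.
C: starts 5:45pm at or after H ends 11:50am → clear.
G: starts 6:55pm at or after H ends 11:50am → clear.

Yes — the slot is free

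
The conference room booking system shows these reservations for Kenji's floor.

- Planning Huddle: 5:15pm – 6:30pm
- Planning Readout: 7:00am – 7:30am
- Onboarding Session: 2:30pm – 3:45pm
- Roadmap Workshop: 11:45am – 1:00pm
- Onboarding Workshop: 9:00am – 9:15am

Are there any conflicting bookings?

Sorted by start: Planning Readout, Onboarding Workshop, Roadmap Workshop, Onboarding Session, Planning Huddle.
Onboarding Workshop starts after Planning Readout ends, so Planning Readout has no further overlaps.
Roadmap Workshop starts after Onboarding Workshop ends, so Onboarding Workshop has no further overlaps.
Onboarding Session starts after Roadmap Workshop ends, so Roadmap Workshop has no further overlaps.
Planning Huddle starts after Onboarding Session ends.
Every pair is clear; the schedule has no overlaps.

No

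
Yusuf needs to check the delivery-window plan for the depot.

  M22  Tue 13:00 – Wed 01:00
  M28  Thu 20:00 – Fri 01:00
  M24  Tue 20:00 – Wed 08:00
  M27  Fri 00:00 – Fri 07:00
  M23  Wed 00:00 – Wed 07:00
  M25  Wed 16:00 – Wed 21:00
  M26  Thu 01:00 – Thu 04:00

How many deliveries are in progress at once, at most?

3

Sweep the timeline, counting +1 at each start and −1 at each end (ends before starts at a tie):
Tue 13:00 start M22 → 1
Tue 20:00 start M24 → 2
Wed 00:00 start M23 → 3
Wed 01:00 end M22 → 2
Wed 07:00 end M23 → 1
Wed 08:00 end M24 → 0
Wed 16:00 start M25 → 1
Wed 21:00 end M25 → 0
Thu 01:00 start M26 → 1
Thu 04:00 end M26 → 0
Thu 20:00 start M28 → 1
Fri 00:00 start M27 → 2
Fri 01:00 end M28 → 1
Fri 07:00 end M27 → 0
Peak is 3, at Wed 00:00 (M22, M23, M24).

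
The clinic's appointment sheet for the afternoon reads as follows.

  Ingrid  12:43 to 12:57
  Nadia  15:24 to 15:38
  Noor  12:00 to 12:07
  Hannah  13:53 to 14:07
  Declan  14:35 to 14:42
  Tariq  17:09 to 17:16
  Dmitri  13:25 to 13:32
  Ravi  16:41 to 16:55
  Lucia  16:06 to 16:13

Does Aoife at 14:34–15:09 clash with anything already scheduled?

Yes — it overlaps Declan

Noor: ends 12:07 at or before Aoife starts 14:34 → clear.
Ingrid: ends 12:57 at or before Aoife starts 14:34 → clear.
Dmitri: ends 13:32 at or before Aoife starts 14:34 → clear.
Hannah: ends 14:07 at or before Aoife starts 14:34 → clear.
Declan: starts 14:35 before Aoife ends 15:09, and ends 14:42 after Aoife starts 14:34 → overlap.
Nadia: starts 15:24 at or after Aoife ends 15:09 → clear.
Lucia: starts 16:06 at or after Aoife ends 15:09 → clear.
Ravi: starts 16:41 at or after Aoife ends 15:09 → clear.
Tariq: starts 17:09 at or after Aoife ends 15:09 → clear.
Aoife overlaps Declan.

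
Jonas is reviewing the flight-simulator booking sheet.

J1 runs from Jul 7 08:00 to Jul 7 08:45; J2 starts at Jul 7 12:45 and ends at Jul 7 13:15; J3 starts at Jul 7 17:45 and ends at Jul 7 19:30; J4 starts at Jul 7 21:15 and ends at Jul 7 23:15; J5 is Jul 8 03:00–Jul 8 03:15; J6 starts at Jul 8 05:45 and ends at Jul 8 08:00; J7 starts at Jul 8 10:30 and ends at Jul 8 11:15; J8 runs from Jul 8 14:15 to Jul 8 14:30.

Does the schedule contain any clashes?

Check each pair: they overlap iff neither finishes before the other starts.
Sorted by start: J1, J2, J3, J4, J5, J6, J7, J8.
J2 starts after J1 ends — done with J1.
J3 starts after J2 ends — done with J2.
J4 starts after J3 ends — done with J3.
J5 starts after J4 ends — done with J4.
J6 starts after J5 ends — done with J5.
J7 starts after J6 ends — done with J6.
J8 starts after J7 ends.
Every pair is clear; the schedule has no overlaps.

No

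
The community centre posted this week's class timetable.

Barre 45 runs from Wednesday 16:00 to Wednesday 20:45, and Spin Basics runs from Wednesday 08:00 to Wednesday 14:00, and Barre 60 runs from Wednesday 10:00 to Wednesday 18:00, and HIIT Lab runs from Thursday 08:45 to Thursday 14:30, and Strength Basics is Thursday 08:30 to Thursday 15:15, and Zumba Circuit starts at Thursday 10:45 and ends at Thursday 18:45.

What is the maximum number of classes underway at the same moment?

Sweep the timeline, counting +1 at each start and −1 at each end (ends before starts at a tie):
Wednesday 08:00 start Spin Basics → 1
Wednesday 10:00 start Barre 60 → 2
Wednesday 14:00 end Spin Basics → 1
Wednesday 16:00 start Barre 45 → 2
Wednesday 18:00 end Barre 60 → 1
Wednesday 20:45 end Barre 45 → 0
Thursday 08:30 start Strength Basics → 1
Thursday 08:45 start HIIT Lab → 2
Thursday 10:45 start Zumba Circuit → 3
Thursday 14:30 end HIIT Lab → 2
Thursday 15:15 end Strength Basics → 1
Thursday 18:45 end Zumba Circuit → 0
Peak is 3, at Thursday 10:45 (HIIT Lab, Strength Basics, Zumba Circuit).

3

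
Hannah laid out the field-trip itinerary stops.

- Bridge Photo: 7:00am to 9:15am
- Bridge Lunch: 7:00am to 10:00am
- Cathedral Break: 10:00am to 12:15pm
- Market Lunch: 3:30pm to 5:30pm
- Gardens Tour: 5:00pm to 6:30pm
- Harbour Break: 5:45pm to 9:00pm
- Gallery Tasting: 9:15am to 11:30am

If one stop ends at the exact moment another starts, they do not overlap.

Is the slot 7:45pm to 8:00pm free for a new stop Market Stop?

No — it overlaps Harbour Break

Bridge Photo: ends 9:15am at or before Market Stop starts 7:45pm → clear.
Bridge Lunch: ends 10:00am at or before Market Stop starts 7:45pm → clear.
Gallery Tasting: ends 11:30am at or before Market Stop starts 7:45pm → clear.
Cathedral Break: ends 12:15pm at or before Market Stop starts 7:45pm → clear.
Market Lunch: ends 5:30pm at or before Market Stop starts 7:45pm → clear.
Gardens Tour: ends 6:30pm at or before Market Stop starts 7:45pm → clear.
Harbour Break: starts 5:45pm before Market Stop ends 8:00pm, and ends 9:00pm after Market Stop starts 7:45pm → overlap.
Market Stop overlaps Harbour Break.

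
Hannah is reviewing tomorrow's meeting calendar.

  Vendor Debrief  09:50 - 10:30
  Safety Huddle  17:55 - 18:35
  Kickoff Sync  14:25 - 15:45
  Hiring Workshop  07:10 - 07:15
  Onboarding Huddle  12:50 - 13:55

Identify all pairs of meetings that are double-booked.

Sorted by start: Hiring Workshop, Vendor Debrief, Onboarding Huddle, Kickoff Sync, Safety Huddle.
Vendor Debrief starts after Hiring Workshop ends, so nothing later overlaps Hiring Workshop either.
Onboarding Huddle starts after Vendor Debrief ends, so nothing later overlaps Vendor Debrief either.
Kickoff Sync starts after Onboarding Huddle ends, so nothing later overlaps Onboarding Huddle either.
Safety Huddle starts after Kickoff Sync ends.

no overlapping pairs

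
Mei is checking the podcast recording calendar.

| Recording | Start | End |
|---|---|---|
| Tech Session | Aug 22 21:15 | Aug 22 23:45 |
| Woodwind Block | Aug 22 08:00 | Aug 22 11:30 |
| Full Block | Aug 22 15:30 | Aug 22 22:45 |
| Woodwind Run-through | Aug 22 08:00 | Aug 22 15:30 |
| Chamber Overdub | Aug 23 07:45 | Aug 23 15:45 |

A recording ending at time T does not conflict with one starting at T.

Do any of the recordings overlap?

Two intervals overlap when each starts before the other ends.
Sorted by start: Woodwind Run-through, Woodwind Block, Full Block, Tech Session, Chamber Overdub.
Woodwind Block starts before Woodwind Run-through ends → Woodwind Run-through and Woodwind Block overlap.
That's a conflict, so the schedule is not conflict-free.

Yes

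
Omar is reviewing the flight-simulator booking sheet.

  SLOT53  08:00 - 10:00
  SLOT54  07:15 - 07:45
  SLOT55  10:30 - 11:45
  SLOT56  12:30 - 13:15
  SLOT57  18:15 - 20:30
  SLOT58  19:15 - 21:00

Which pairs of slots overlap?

Check each pair: they overlap iff neither finishes before the other starts.
Sorted by start: SLOT54, SLOT53, SLOT55, SLOT56, SLOT57, SLOT58.
SLOT53 starts after SLOT54 ends, so SLOT54 has no further overlaps.
SLOT55 starts after SLOT53 ends, so SLOT53 has no further overlaps.
SLOT56 starts after SLOT55 ends, so SLOT55 has no further overlaps.
SLOT57 starts after SLOT56 ends, so SLOT56 has no further overlaps.
SLOT58 starts before SLOT57 ends → SLOT57 and SLOT58 overlap.

SLOT57 & SLOT58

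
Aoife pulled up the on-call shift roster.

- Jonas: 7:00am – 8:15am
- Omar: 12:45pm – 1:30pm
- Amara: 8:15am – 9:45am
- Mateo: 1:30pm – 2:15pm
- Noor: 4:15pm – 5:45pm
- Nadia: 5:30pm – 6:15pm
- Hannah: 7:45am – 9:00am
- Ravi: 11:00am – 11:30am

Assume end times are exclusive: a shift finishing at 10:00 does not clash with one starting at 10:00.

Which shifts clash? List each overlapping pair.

Sorted by start: Jonas, Hannah, Amara, Ravi, Omar, Mateo, Noor, Nadia.
Hannah starts before Jonas ends → Jonas and Hannah overlap.
Amara starts exactly when Jonas ends (back-to-back, no overlap) — done with Jonas.
Amara starts before Hannah ends → Hannah and Amara overlap.
Ravi starts after Hannah ends — done with Hannah.
Ravi starts after Amara ends — done with Amara.
Omar starts after Ravi ends — done with Ravi.
Mateo starts exactly when Omar ends (back-to-back, no overlap) — done with Omar.
Noor starts after Mateo ends — done with Mateo.
Nadia starts before Noor ends → Noor and Nadia overlap.

Amara & Hannah, Hannah & Jonas, Nadia & Noor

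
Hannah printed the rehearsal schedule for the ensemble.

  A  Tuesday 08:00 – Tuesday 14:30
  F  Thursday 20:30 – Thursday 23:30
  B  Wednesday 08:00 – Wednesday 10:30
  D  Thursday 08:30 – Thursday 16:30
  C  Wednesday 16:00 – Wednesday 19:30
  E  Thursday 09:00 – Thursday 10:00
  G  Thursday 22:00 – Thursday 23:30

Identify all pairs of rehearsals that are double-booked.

D & E, F & G

Sorted by start: A, B, C, D, E, F, G.
B starts after A ends, so nothing later overlaps A either.
C starts after B ends, so nothing later overlaps B either.
D starts after C ends, so nothing later overlaps C either.
E starts before D ends → D and E overlap.
F starts after D ends, so nothing later overlaps D either.
F starts after E ends, so nothing later overlaps E either.
G starts before F ends → F and G overlap.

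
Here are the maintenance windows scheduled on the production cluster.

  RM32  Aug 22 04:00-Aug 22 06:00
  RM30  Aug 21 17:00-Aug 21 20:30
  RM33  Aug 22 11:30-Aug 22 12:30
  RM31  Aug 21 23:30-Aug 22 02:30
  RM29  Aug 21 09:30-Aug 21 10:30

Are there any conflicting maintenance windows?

Check each pair: they overlap iff neither finishes before the other starts.
Sorted by start: RM29, RM30, RM31, RM32, RM33.
RM30 starts after RM29 ends, so nothing later overlaps RM29 either.
RM31 starts after RM30 ends, so nothing later overlaps RM30 either.
RM32 starts after RM31 ends, so nothing later overlaps RM31 either.
RM33 starts after RM32 ends.
Every pair is clear; the schedule has no overlaps.

No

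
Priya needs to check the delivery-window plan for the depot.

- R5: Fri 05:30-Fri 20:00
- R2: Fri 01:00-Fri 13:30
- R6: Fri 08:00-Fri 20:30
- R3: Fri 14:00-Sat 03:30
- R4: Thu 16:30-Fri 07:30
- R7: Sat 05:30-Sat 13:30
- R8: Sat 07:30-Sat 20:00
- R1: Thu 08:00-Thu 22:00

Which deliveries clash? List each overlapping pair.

Check each pair: they overlap iff neither finishes before the other starts.
Sorted by start: R1, R4, R2, R5, R6, R3, R7, R8.
R4 starts before R1 ends → R1 and R4 overlap.
R2 starts after R1 ends — done with R1.
R2 starts before R4 ends → R4 and R2 overlap.
R5 starts before R4 ends → R4 and R5 overlap.
R6 starts after R4 ends — done with R4.
R5 starts before R2 ends → R2 and R5 overlap.
R6 starts before R2 ends → R2 and R6 overlap.
R3 starts after R2 ends — done with R2.
R6 starts before R5 ends → R5 and R6 overlap.
R3 starts before R5 ends → R5 and R3 overlap.
R7 starts after R5 ends — done with R5.
R3 starts before R6 ends → R6 and R3 overlap.
R7 starts after R6 ends — done with R6.
R7 starts after R3 ends — done with R3.
R8 starts before R7 ends → R7 and R8 overlap.

R1 & R4, R2 & R4, R2 & R5, R2 & R6, R3 & R5, R3 & R6, R4 & R5, R5 & R6, R7 & R8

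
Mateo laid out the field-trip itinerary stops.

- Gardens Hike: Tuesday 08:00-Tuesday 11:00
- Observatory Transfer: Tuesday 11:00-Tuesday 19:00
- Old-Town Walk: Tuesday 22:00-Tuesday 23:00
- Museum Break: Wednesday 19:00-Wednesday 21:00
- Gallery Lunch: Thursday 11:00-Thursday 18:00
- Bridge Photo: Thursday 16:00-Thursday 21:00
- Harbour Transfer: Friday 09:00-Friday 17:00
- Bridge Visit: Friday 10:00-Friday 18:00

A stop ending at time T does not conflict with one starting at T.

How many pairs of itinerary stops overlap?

Sorted by start: Gardens Hike, Observatory Transfer, Old-Town Walk, Museum Break, Gallery Lunch, Bridge Photo, Harbour Transfer, Bridge Visit.
Observatory Transfer starts exactly when Gardens Hike ends (back-to-back, no overlap), so Gardens Hike has no further overlaps.
Old-Town Walk starts after Observatory Transfer ends, so Observatory Transfer has no further overlaps.
Museum Break starts after Old-Town Walk ends, so Old-Town Walk has no further overlaps.
Gallery Lunch starts after Museum Break ends, so Museum Break has no further overlaps.
Bridge Photo starts before Gallery Lunch ends → Gallery Lunch and Bridge Photo overlap.
Harbour Transfer starts after Gallery Lunch ends, so Gallery Lunch has no further overlaps.
Harbour Transfer starts after Bridge Photo ends, so Bridge Photo has no further overlaps.
Bridge Visit starts before Harbour Transfer ends → Harbour Transfer and Bridge Visit overlap.
Overlapping pairs: Bridge Photo & Gallery Lunch, Bridge Visit & Harbour Transfer — 2 in total.

2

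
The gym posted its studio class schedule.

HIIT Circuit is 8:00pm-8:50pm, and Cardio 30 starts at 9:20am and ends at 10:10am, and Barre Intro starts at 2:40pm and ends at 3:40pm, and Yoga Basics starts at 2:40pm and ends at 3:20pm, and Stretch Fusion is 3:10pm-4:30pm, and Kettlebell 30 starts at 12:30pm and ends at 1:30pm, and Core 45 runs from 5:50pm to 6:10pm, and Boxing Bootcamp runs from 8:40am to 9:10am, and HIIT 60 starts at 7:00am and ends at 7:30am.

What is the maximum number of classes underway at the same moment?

3

Sort all start/end points and keep a running count:
7:00am start HIIT 60 → 1
7:30am end HIIT 60 → 0
8:40am start Boxing Bootcamp → 1
9:10am end Boxing Bootcamp → 0
9:20am start Cardio 30 → 1
10:10am end Cardio 30 → 0
12:30pm start Kettlebell 30 → 1
1:30pm end Kettlebell 30 → 0
2:40pm start Barre Intro → 1
2:40pm start Yoga Basics → 2
3:10pm start Stretch Fusion → 3
3:20pm end Yoga Basics → 2
3:40pm end Barre Intro → 1
4:30pm end Stretch Fusion → 0
5:50pm start Core 45 → 1
6:10pm end Core 45 → 0
8:00pm start HIIT Circuit → 1
8:50pm end HIIT Circuit → 0
Peak is 3, at 3:10pm (Barre Intro, Stretch Fusion, Yoga Basics).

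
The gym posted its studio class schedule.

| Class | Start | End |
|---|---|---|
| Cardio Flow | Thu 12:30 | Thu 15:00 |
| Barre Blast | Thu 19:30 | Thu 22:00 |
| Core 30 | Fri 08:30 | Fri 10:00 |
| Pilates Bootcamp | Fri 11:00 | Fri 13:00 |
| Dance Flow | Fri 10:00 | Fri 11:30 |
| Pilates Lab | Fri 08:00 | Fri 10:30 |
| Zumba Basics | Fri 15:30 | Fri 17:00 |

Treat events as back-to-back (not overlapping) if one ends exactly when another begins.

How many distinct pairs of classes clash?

Sorted by start: Cardio Flow, Barre Blast, Pilates Lab, Core 30, Dance Flow, Pilates Bootcamp, Zumba Basics.
Barre Blast starts after Cardio Flow ends — done with Cardio Flow.
Pilates Lab starts after Barre Blast ends — done with Barre Blast.
Core 30 starts before Pilates Lab ends → Pilates Lab and Core 30 overlap.
Dance Flow starts before Pilates Lab ends → Pilates Lab and Dance Flow overlap.
Pilates Bootcamp starts after Pilates Lab ends — done with Pilates Lab.
Dance Flow starts exactly when Core 30 ends (back-to-back, no overlap) — done with Core 30.
Pilates Bootcamp starts before Dance Flow ends → Dance Flow and Pilates Bootcamp overlap.
Zumba Basics starts after Dance Flow ends.
Zumba Basics starts after Pilates Bootcamp ends.
Overlapping pairs: Core 30 & Pilates Lab, Dance Flow & Pilates Bootcamp, Dance Flow & Pilates Lab — 3 in total.

3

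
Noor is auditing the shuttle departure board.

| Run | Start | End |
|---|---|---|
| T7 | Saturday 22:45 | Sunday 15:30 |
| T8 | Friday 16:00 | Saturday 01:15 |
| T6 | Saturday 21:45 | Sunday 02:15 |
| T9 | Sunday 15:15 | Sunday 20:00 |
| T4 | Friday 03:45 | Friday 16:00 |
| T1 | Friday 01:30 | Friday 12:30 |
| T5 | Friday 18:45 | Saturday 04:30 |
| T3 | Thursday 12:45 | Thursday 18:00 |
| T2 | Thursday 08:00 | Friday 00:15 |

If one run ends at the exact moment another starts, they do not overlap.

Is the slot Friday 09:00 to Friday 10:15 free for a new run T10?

No — it overlaps T1, T4

T2: ends Friday 00:15 at or before T10 starts Friday 09:00 → clear.
T3: ends Thursday 18:00 at or before T10 starts Friday 09:00 → clear.
T1: starts Friday 01:30 before T10 ends Friday 10:15, and ends Friday 12:30 after T10 starts Friday 09:00 → overlap.
T4: starts Friday 03:45 before T10 ends Friday 10:15, and ends Friday 16:00 after T10 starts Friday 09:00 → overlap.
T8: starts Friday 16:00 at or after T10 ends Friday 10:15 → clear.
T5: starts Friday 18:45 at or after T10 ends Friday 10:15 → clear.
T6: starts Saturday 21:45 at or after T10 ends Friday 10:15 → clear.
T7: starts Saturday 22:45 at or after T10 ends Friday 10:15 → clear.
T9: starts Sunday 15:15 at or after T10 ends Friday 10:15 → clear.
T10 overlaps T1, T4.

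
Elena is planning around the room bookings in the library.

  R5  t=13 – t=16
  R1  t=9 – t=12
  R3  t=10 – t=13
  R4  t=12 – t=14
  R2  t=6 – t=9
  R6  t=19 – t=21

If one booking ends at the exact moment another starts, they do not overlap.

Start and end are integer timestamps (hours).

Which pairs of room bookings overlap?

R1 & R3, R3 & R4, R4 & R5

Sorted by start: R2, R1, R3, R4, R5, R6.
R1 starts exactly when R2 ends (back-to-back, no overlap), so nothing later overlaps R2 either.
R3 starts before R1 ends → R1 and R3 overlap.
R4 starts exactly when R1 ends (back-to-back, no overlap), so nothing later overlaps R1 either.
R4 starts before R3 ends → R3 and R4 overlap.
R5 starts exactly when R3 ends (back-to-back, no overlap), so nothing later overlaps R3 either.
R5 starts before R4 ends → R4 and R5 overlap.
R6 starts after R4 ends.
R6 starts after R5 ends.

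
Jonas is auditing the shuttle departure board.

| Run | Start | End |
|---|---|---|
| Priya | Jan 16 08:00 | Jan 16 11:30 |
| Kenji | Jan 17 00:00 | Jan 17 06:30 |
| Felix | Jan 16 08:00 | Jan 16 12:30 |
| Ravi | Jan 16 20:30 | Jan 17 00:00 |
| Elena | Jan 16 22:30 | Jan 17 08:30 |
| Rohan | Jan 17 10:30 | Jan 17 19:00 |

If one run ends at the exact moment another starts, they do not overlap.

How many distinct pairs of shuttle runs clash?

Sorted by start: Priya, Felix, Ravi, Elena, Kenji, Rohan.
Felix starts before Priya ends → Priya and Felix overlap.
Ravi starts after Priya ends, so nothing later overlaps Priya either.
Ravi starts after Felix ends, so nothing later overlaps Felix either.
Elena starts before Ravi ends → Ravi and Elena overlap.
Kenji starts exactly when Ravi ends (back-to-back, no overlap), so nothing later overlaps Ravi either.
Kenji starts before Elena ends → Elena and Kenji overlap.
Rohan starts after Elena ends.
Rohan starts after Kenji ends.
Overlapping pairs: Elena & Kenji, Elena & Ravi, Felix & Priya — 3 in total.

3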